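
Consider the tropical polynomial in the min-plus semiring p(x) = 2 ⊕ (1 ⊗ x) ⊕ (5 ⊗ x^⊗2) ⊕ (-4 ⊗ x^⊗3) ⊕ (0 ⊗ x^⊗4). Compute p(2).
p(2) = 2

A tropical monomial a ⊗ x^⊗i evaluates to a + i · x. Evaluating each term at x = 2:
  Term 0 contributes 2 + 0 · 2 = 2
  Term 1 contributes 1 + 1 · 2 = 3
  Term 2 contributes 5 + 2 · 2 = 9
  Term 3 contributes -4 + 3 · 2 = 2
  Term 4 contributes 0 + 4 · 2 = 8
p(2) = ⊕ of these = min[2, 3, 9, 2, 8] = 2.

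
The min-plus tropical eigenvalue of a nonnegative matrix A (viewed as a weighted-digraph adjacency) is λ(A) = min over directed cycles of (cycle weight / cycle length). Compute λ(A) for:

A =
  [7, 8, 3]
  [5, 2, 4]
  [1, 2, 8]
λ(A) = 2

Enumerate directed cycles and compute their means (weight / length). Sample:
  cycle 0 → 0: weight = 7, length = 1, mean = 7/1 ≈ 7.000
  cycle 1 → 1: weight = 2, length = 1, mean = 2/1 ≈ 2.000
  cycle 2 → 2: weight = 8, length = 1, mean = 8/1 ≈ 8.000
  cycle 0 → 1 → 0: weight = 13, length = 2, mean = 13/2 ≈ 6.500
  cycle 0 → 2 → 0: weight = 4, length = 2, mean = 4/2 ≈ 2.000
  cycle 1 → 0 → 1: weight = 13, length = 2, mean = 13/2 ≈ 6.500
Minimum mean = 2.000, attained e.g. along the cycle 1 → 1 with weight 2 and length 1. So λ(A) = 2/1 = 2.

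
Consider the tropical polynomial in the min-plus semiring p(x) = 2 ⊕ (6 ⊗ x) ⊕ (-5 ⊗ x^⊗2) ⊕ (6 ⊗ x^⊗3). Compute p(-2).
p(-2) = -9

A tropical monomial a ⊗ x^⊗i evaluates to a + i · x. Evaluating each term at x = -2:
  Term 0 contributes 2 + 0 · -2 = 2
  Term 1 contributes 6 + 1 · -2 = 4
  Term 2 contributes -5 + 2 · -2 = -9
  Term 3 contributes 6 + 3 · -2 = 0
p(-2) = ⊕ of these = min[2, 4, -9, 0] = -9.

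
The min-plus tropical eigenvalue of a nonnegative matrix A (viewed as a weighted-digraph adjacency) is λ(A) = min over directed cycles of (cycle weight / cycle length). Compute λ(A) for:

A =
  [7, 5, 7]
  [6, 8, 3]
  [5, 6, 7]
λ(A) = 13/3

Enumerate directed cycles and compute their means (weight / length). Sample:
  cycle 0 → 0: weight = 7, length = 1, mean = 7/1 ≈ 7.000
  cycle 1 → 1: weight = 8, length = 1, mean = 8/1 ≈ 8.000
  cycle 2 → 2: weight = 7, length = 1, mean = 7/1 ≈ 7.000
  cycle 0 → 1 → 0: weight = 11, length = 2, mean = 11/2 ≈ 5.500
  cycle 0 → 2 → 0: weight = 12, length = 2, mean = 12/2 ≈ 6.000
  cycle 1 → 0 → 1: weight = 11, length = 2, mean = 11/2 ≈ 5.500
Minimum mean = 4.333, attained e.g. along the cycle 0 → 1 → 2 → 0 with weight 13 and length 3. So λ(A) = 13/3 = 13/3.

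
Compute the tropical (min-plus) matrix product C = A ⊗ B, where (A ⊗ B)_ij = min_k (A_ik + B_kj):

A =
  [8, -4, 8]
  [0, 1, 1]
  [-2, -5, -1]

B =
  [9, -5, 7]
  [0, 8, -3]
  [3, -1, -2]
A ⊗ B =
  [-4, 3, -7]
  [1, -5, -2]
  [-5, -7, -8]

Apply the min-plus product entry-by-entry:
  C[0][0] = min over k of (A[0][0] + B[0][0] = 8 + 9 = 17, A[0][1] + B[1][0] = -4 + 0 = -4, A[0][2] + B[2][0] = 8 + 3 = 11) = -4 (attained at k = 1)
  C[0][1] = min over k of (A[0][0] + B[0][1] = 8 + -5 = 3, A[0][1] + B[1][1] = -4 + 8 = 4, A[0][2] + B[2][1] = 8 + -1 = 7) = 3 (attained at k = 0)
  C[0][2] = min over k of (A[0][0] + B[0][2] = 8 + 7 = 15, A[0][1] + B[1][2] = -4 + -3 = -7, A[0][2] + B[2][2] = 8 + -2 = 6) = -7 (attained at k = 1)
  C[1][0] = min over k of (A[1][0] + B[0][0] = 0 + 9 = 9, A[1][1] + B[1][0] = 1 + 0 = 1, A[1][2] + B[2][0] = 1 + 3 = 4) = 1 (attained at k = 1)
  C[1][1] = min over k of (A[1][0] + B[0][1] = 0 + -5 = -5, A[1][1] + B[1][1] = 1 + 8 = 9, A[1][2] + B[2][1] = 1 + -1 = 0) = -5 (attained at k = 0)
  C[1][2] = min over k of (A[1][0] + B[0][2] = 0 + 7 = 7, A[1][1] + B[1][2] = 1 + -3 = -2, A[1][2] + B[2][2] = 1 + -2 = -1) = -2 (attained at k = 1)
  C[2][0] = min over k of (A[2][0] + B[0][0] = -2 + 9 = 7, A[2][1] + B[1][0] = -5 + 0 = -5, A[2][2] + B[2][0] = -1 + 3 = 2) = -5 (attained at k = 1)
  C[2][1] = min over k of (A[2][0] + B[0][1] = -2 + -5 = -7, A[2][1] + B[1][1] = -5 + 8 = 3, A[2][2] + B[2][1] = -1 + -1 = -2) = -7 (attained at k = 0)
  C[2][2] = min over k of (A[2][0] + B[0][2] = -2 + 7 = 5, A[2][1] + B[1][2] = -5 + -3 = -8, A[2][2] + B[2][2] = -1 + -2 = -3) = -8 (attained at k = 1)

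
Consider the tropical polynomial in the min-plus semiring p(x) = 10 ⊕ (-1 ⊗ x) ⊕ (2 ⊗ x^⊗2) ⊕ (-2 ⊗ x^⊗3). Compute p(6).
p(6) = 5

A tropical monomial a ⊗ x^⊗i evaluates to a + i · x. Evaluating each term at x = 6:
  Term 0 contributes 10 + 0 · 6 = 10
  Term 1 contributes -1 + 1 · 6 = 5
  Term 2 contributes 2 + 2 · 6 = 14
  Term 3 contributes -2 + 3 · 6 = 16
p(6) = ⊕ of these = min[10, 5, 14, 16] = 5.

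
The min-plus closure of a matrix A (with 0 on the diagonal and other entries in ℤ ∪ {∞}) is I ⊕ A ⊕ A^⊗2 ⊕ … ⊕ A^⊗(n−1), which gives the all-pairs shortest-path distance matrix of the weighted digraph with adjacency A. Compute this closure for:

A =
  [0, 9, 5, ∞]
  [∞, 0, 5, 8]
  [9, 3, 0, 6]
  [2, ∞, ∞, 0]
Closure =
  [0, 8, 5, 11]
  [10, 0, 5, 8]
  [8, 3, 0, 6]
  [2, 10, 7, 0]

This is the Floyd-Warshall all-pairs shortest-path computation. For each intermediate vertex k = 0, 1, …, 3, update dist[i][j] ← min(dist[i][j], dist[i][k] + dist[k][j]). The final matrix gives, for each (i, j), the minimum total weight of any directed path from i to j (possibly empty when i = j).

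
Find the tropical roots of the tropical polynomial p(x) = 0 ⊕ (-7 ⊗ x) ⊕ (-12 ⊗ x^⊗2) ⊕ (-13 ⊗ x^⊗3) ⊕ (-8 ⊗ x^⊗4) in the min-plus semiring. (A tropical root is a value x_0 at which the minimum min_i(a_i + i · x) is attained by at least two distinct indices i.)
Roots: {-5, 1, 5, 7}

Each tropical root is a break point of the lower envelope of the lines y = a_i + i · x (there are 5 lines, with slopes 0, 1, ..., 4). Only the lines that attain the minimum somewhere contribute to roots; other lines are dominated. Here the surviving (envelope) indices are i = 4, i = 3, i = 2, i = 1, i = 0.
Intersections between consecutive envelope lines give the roots: for adjacent envelope indices i < j the intersection is x = (a_i − a_j) / (j − i). Reading off the sorted break points: {-5, 1, 5, 7}.
Verification: at each break x_0, at least two indices attain the minimum of min_i(a_i + i · x_0).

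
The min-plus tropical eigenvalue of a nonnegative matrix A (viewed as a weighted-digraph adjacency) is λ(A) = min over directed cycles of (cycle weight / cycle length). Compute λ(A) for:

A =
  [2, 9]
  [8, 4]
λ(A) = 2

Enumerate directed cycles and compute their means (weight / length). Sample:
  cycle 0 → 0: weight = 2, length = 1, mean = 2/1 ≈ 2.000
  cycle 1 → 1: weight = 4, length = 1, mean = 4/1 ≈ 4.000
  cycle 0 → 1 → 0: weight = 17, length = 2, mean = 17/2 ≈ 8.500
  cycle 1 → 0 → 1: weight = 17, length = 2, mean = 17/2 ≈ 8.500
Minimum mean = 2.000, attained e.g. along the cycle 0 → 0 with weight 2 and length 1. So λ(A) = 2/1 = 2.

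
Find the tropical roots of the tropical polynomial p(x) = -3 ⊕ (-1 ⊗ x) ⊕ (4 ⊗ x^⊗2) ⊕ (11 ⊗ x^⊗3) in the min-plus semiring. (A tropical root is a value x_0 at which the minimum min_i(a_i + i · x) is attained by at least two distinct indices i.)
Roots: {-7, -5, -2}

Each tropical root is a break point of the lower envelope of the lines y = a_i + i · x (there are 4 lines, with slopes 0, 1, ..., 3). Only the lines that attain the minimum somewhere contribute to roots; other lines are dominated. Here the surviving (envelope) indices are i = 3, i = 2, i = 1, i = 0.
Intersections between consecutive envelope lines give the roots: for adjacent envelope indices i < j the intersection is x = (a_i − a_j) / (j − i). Reading off the sorted break points: {-7, -5, -2}.
Verification: at each break x_0, at least two indices attain the minimum of min_i(a_i + i · x_0).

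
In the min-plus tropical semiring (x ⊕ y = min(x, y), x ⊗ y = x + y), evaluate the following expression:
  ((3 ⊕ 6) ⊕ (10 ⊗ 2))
((3 ⊕ 6) ⊕ (10 ⊗ 2)) = 3

Expand innermost to outermost. Recall ⊕ takes the minimum of its arguments and ⊗ takes their sum. Working out the expression ((3 ⊕ 6) ⊕ (10 ⊗ 2)) gives 3.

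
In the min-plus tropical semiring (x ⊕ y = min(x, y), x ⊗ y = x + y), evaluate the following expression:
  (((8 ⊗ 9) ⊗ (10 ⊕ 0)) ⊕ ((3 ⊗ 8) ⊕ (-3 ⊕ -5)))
(((8 ⊗ 9) ⊗ (10 ⊕ 0)) ⊕ ((3 ⊗ 8) ⊕ (-3 ⊕ -5))) = -5

Expand innermost to outermost. Recall ⊕ takes the minimum of its arguments and ⊗ takes their sum. Working out the expression (((8 ⊗ 9) ⊗ (10 ⊕ 0)) ⊕ ((3 ⊗ 8) ⊕ (-3 ⊕ -5))) gives -5.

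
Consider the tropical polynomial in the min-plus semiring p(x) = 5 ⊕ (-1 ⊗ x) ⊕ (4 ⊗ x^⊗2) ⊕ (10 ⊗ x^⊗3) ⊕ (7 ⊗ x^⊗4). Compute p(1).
p(1) = 0

A tropical monomial a ⊗ x^⊗i evaluates to a + i · x. Evaluating each term at x = 1:
  Term 0 contributes 5 + 0 · 1 = 5
  Term 1 contributes -1 + 1 · 1 = 0
  Term 2 contributes 4 + 2 · 1 = 6
  Term 3 contributes 10 + 3 · 1 = 13
  Term 4 contributes 7 + 4 · 1 = 11
p(1) = ⊕ of these = min[5, 0, 6, 13, 11] = 0.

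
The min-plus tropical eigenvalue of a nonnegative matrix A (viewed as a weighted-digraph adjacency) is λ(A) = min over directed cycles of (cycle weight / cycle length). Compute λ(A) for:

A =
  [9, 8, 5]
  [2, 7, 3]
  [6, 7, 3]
λ(A) = 3

Enumerate directed cycles and compute their means (weight / length). Sample:
  cycle 0 → 0: weight = 9, length = 1, mean = 9/1 ≈ 9.000
  cycle 1 → 1: weight = 7, length = 1, mean = 7/1 ≈ 7.000
  cycle 2 → 2: weight = 3, length = 1, mean = 3/1 ≈ 3.000
  cycle 0 → 1 → 0: weight = 10, length = 2, mean = 10/2 ≈ 5.000
  cycle 0 → 2 → 0: weight = 11, length = 2, mean = 11/2 ≈ 5.500
  cycle 1 → 0 → 1: weight = 10, length = 2, mean = 10/2 ≈ 5.000
Minimum mean = 3.000, attained e.g. along the cycle 2 → 2 with weight 3 and length 1. So λ(A) = 3/1 = 3.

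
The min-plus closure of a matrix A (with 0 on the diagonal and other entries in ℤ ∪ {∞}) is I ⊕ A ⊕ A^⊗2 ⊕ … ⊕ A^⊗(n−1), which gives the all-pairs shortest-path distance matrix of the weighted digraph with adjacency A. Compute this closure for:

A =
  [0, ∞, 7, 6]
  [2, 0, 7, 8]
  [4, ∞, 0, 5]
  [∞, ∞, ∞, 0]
Closure =
  [0, ∞, 7, 6]
  [2, 0, 7, 8]
  [4, ∞, 0, 5]
  [∞, ∞, ∞, 0]

This is the Floyd-Warshall all-pairs shortest-path computation. For each intermediate vertex k = 0, 1, …, 3, update dist[i][j] ← min(dist[i][j], dist[i][k] + dist[k][j]). The final matrix gives, for each (i, j), the minimum total weight of any directed path from i to j (possibly empty when i = j).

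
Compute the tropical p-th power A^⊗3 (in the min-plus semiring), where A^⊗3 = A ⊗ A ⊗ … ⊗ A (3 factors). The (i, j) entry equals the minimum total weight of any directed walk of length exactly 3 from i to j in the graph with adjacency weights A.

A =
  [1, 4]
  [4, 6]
A^⊗3 =
  [3, 6]
  [6, 9]

Each entry (A^⊗3)_ij equals the minimum over all length-3 walks i = v_0 → v_1 → … → v_3 = j of Σ_t A[v_t][v_{t+1}]. For example, for (i, j) = (0, 1) we minimise over 4 possible intermediate vertex sequences; the minimum is 6, attained along the walk 0 → 0 → 0 → 1.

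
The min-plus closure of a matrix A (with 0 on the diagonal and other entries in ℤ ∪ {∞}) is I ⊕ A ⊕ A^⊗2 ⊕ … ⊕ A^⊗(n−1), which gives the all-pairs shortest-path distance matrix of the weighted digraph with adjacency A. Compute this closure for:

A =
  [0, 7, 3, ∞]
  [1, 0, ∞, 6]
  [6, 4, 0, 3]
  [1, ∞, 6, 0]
Closure =
  [0, 7, 3, 6]
  [1, 0, 4, 6]
  [4, 4, 0, 3]
  [1, 8, 4, 0]

This is the Floyd-Warshall all-pairs shortest-path computation. For each intermediate vertex k = 0, 1, …, 3, update dist[i][j] ← min(dist[i][j], dist[i][k] + dist[k][j]). The final matrix gives, for each (i, j), the minimum total weight of any directed path from i to j (possibly empty when i = j).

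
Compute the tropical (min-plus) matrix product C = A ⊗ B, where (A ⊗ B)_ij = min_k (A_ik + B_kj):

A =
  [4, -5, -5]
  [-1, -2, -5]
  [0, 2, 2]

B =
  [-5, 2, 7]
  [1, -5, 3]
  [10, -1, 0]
A ⊗ B =
  [-4, -10, -5]
  [-6, -7, -5]
  [-5, -3, 2]

Apply the min-plus product entry-by-entry:
  C[0][0] = min over k of (A[0][0] + B[0][0] = 4 + -5 = -1, A[0][1] + B[1][0] = -5 + 1 = -4, A[0][2] + B[2][0] = -5 + 10 = 5) = -4 (attained at k = 1)
  C[0][1] = min over k of (A[0][0] + B[0][1] = 4 + 2 = 6, A[0][1] + B[1][1] = -5 + -5 = -10, A[0][2] + B[2][1] = -5 + -1 = -6) = -10 (attained at k = 1)
  C[0][2] = min over k of (A[0][0] + B[0][2] = 4 + 7 = 11, A[0][1] + B[1][2] = -5 + 3 = -2, A[0][2] + B[2][2] = -5 + 0 = -5) = -5 (attained at k = 2)
  C[1][0] = min over k of (A[1][0] + B[0][0] = -1 + -5 = -6, A[1][1] + B[1][0] = -2 + 1 = -1, A[1][2] + B[2][0] = -5 + 10 = 5) = -6 (attained at k = 0)
  C[1][1] = min over k of (A[1][0] + B[0][1] = -1 + 2 = 1, A[1][1] + B[1][1] = -2 + -5 = -7, A[1][2] + B[2][1] = -5 + -1 = -6) = -7 (attained at k = 1)
  C[1][2] = min over k of (A[1][0] + B[0][2] = -1 + 7 = 6, A[1][1] + B[1][2] = -2 + 3 = 1, A[1][2] + B[2][2] = -5 + 0 = -5) = -5 (attained at k = 2)
  C[2][0] = min over k of (A[2][0] + B[0][0] = 0 + -5 = -5, A[2][1] + B[1][0] = 2 + 1 = 3, A[2][2] + B[2][0] = 2 + 10 = 12) = -5 (attained at k = 0)
  C[2][1] = min over k of (A[2][0] + B[0][1] = 0 + 2 = 2, A[2][1] + B[1][1] = 2 + -5 = -3, A[2][2] + B[2][1] = 2 + -1 = 1) = -3 (attained at k = 1)
  C[2][2] = min over k of (A[2][0] + B[0][2] = 0 + 7 = 7, A[2][1] + B[1][2] = 2 + 3 = 5, A[2][2] + B[2][2] = 2 + 0 = 2) = 2 (attained at k = 2)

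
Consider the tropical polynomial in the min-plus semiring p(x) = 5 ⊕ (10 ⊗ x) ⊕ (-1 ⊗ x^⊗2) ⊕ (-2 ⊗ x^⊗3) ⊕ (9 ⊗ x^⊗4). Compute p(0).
p(0) = -2

A tropical monomial a ⊗ x^⊗i evaluates to a + i · x. Evaluating each term at x = 0:
  Term 0 contributes 5 + 0 · 0 = 5
  Term 1 contributes 10 + 1 · 0 = 10
  Term 2 contributes -1 + 2 · 0 = -1
  Term 3 contributes -2 + 3 · 0 = -2
  Term 4 contributes 9 + 4 · 0 = 9
p(0) = ⊕ of these = min[5, 10, -1, -2, 9] = -2.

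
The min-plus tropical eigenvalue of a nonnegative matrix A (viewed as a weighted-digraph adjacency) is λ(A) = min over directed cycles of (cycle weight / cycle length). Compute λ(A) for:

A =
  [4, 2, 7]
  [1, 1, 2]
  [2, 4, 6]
λ(A) = 1

Enumerate directed cycles and compute their means (weight / length). Sample:
  cycle 0 → 0: weight = 4, length = 1, mean = 4/1 ≈ 4.000
  cycle 1 → 1: weight = 1, length = 1, mean = 1/1 ≈ 1.000
  cycle 2 → 2: weight = 6, length = 1, mean = 6/1 ≈ 6.000
  cycle 0 → 1 → 0: weight = 3, length = 2, mean = 3/2 ≈ 1.500
  cycle 0 → 2 → 0: weight = 9, length = 2, mean = 9/2 ≈ 4.500
  cycle 1 → 0 → 1: weight = 3, length = 2, mean = 3/2 ≈ 1.500
Minimum mean = 1.000, attained e.g. along the cycle 1 → 1 with weight 1 and length 1. So λ(A) = 1/1 = 1.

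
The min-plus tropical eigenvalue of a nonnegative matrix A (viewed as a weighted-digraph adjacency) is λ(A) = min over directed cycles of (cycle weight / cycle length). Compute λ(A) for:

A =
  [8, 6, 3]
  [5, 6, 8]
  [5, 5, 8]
λ(A) = 4

Enumerate directed cycles and compute their means (weight / length). Sample:
  cycle 0 → 0: weight = 8, length = 1, mean = 8/1 ≈ 8.000
  cycle 1 → 1: weight = 6, length = 1, mean = 6/1 ≈ 6.000
  cycle 2 → 2: weight = 8, length = 1, mean = 8/1 ≈ 8.000
  cycle 0 → 1 → 0: weight = 11, length = 2, mean = 11/2 ≈ 5.500
  cycle 0 → 2 → 0: weight = 8, length = 2, mean = 8/2 ≈ 4.000
  cycle 1 → 0 → 1: weight = 11, length = 2, mean = 11/2 ≈ 5.500
Minimum mean = 4.000, attained e.g. along the cycle 0 → 2 → 0 with weight 8 and length 2. So λ(A) = 8/2 = 4.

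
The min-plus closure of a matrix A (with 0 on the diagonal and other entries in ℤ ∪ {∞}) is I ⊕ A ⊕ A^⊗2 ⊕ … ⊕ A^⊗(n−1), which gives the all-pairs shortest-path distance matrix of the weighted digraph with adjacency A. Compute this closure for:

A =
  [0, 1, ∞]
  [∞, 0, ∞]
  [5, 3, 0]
Closure =
  [0, 1, ∞]
  [∞, 0, ∞]
  [5, 3, 0]

This is the Floyd-Warshall all-pairs shortest-path computation. For each intermediate vertex k = 0, 1, …, 2, update dist[i][j] ← min(dist[i][j], dist[i][k] + dist[k][j]). The final matrix gives, for each (i, j), the minimum total weight of any directed path from i to j (possibly empty when i = j).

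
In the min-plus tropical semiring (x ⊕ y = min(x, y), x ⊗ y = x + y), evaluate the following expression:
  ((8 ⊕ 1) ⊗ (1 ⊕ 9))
((8 ⊕ 1) ⊗ (1 ⊕ 9)) = 2

Expand innermost to outermost. Recall ⊕ takes the minimum of its arguments and ⊗ takes their sum. Working out the expression ((8 ⊕ 1) ⊗ (1 ⊕ 9)) gives 2.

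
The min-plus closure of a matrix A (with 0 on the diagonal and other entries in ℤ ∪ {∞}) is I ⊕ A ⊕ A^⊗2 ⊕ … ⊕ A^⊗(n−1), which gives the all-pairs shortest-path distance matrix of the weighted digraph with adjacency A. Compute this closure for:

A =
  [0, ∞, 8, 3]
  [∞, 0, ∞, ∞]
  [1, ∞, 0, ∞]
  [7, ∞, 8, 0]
Closure =
  [0, ∞, 8, 3]
  [∞, 0, ∞, ∞]
  [1, ∞, 0, 4]
  [7, ∞, 8, 0]

This is the Floyd-Warshall all-pairs shortest-path computation. For each intermediate vertex k = 0, 1, …, 3, update dist[i][j] ← min(dist[i][j], dist[i][k] + dist[k][j]). The final matrix gives, for each (i, j), the minimum total weight of any directed path from i to j (possibly empty when i = j).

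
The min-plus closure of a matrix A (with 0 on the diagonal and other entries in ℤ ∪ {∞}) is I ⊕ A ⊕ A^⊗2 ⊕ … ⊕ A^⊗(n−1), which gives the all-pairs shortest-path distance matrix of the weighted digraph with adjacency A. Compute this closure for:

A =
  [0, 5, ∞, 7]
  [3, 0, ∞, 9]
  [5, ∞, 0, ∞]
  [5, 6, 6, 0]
Closure =
  [0, 5, 13, 7]
  [3, 0, 15, 9]
  [5, 10, 0, 12]
  [5, 6, 6, 0]

This is the Floyd-Warshall all-pairs shortest-path computation. For each intermediate vertex k = 0, 1, …, 3, update dist[i][j] ← min(dist[i][j], dist[i][k] + dist[k][j]). The final matrix gives, for each (i, j), the minimum total weight of any directed path from i to j (possibly empty when i = j).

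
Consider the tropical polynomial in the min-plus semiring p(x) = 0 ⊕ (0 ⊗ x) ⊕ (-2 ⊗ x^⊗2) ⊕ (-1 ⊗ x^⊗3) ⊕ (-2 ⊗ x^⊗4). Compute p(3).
p(3) = 0

A tropical monomial a ⊗ x^⊗i evaluates to a + i · x. Evaluating each term at x = 3:
  Term 0 contributes 0 + 0 · 3 = 0
  Term 1 contributes 0 + 1 · 3 = 3
  Term 2 contributes -2 + 2 · 3 = 4
  Term 3 contributes -1 + 3 · 3 = 8
  Term 4 contributes -2 + 4 · 3 = 10
p(3) = ⊕ of these = min[0, 3, 4, 8, 10] = 0.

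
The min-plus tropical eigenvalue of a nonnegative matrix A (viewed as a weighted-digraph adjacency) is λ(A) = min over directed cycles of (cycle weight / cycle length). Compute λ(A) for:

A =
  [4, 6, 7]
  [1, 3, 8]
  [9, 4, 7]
λ(A) = 3

Enumerate directed cycles and compute their means (weight / length). Sample:
  cycle 0 → 0: weight = 4, length = 1, mean = 4/1 ≈ 4.000
  cycle 1 → 1: weight = 3, length = 1, mean = 3/1 ≈ 3.000
  cycle 2 → 2: weight = 7, length = 1, mean = 7/1 ≈ 7.000
  cycle 0 → 1 → 0: weight = 7, length = 2, mean = 7/2 ≈ 3.500
  cycle 0 → 2 → 0: weight = 16, length = 2, mean = 16/2 ≈ 8.000
  cycle 1 → 0 → 1: weight = 7, length = 2, mean = 7/2 ≈ 3.500
Minimum mean = 3.000, attained e.g. along the cycle 1 → 1 with weight 3 and length 1. So λ(A) = 3/1 = 3.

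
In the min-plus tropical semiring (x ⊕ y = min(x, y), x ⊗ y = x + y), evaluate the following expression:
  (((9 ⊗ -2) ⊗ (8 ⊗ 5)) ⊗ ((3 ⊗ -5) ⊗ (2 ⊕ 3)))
(((9 ⊗ -2) ⊗ (8 ⊗ 5)) ⊗ ((3 ⊗ -5) ⊗ (2 ⊕ 3))) = 20

Expand innermost to outermost. Recall ⊕ takes the minimum of its arguments and ⊗ takes their sum. Working out the expression (((9 ⊗ -2) ⊗ (8 ⊗ 5)) ⊗ ((3 ⊗ -5) ⊗ (2 ⊕ 3))) gives 20.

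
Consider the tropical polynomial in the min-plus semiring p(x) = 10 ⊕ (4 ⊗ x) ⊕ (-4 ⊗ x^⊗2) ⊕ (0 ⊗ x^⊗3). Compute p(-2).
p(-2) = -8

A tropical monomial a ⊗ x^⊗i evaluates to a + i · x. Evaluating each term at x = -2:
  Term 0 contributes 10 + 0 · -2 = 10
  Term 1 contributes 4 + 1 · -2 = 2
  Term 2 contributes -4 + 2 · -2 = -8
  Term 3 contributes 0 + 3 · -2 = -6
p(-2) = ⊕ of these = min[10, 2, -8, -6] = -8.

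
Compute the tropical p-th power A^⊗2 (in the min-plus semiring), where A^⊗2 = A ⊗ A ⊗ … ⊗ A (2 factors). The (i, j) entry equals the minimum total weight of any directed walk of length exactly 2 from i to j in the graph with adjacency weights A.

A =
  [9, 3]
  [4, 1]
A^⊗2 =
  [7, 4]
  [5, 2]

Each entry (A^⊗2)_ij equals the minimum over all length-2 walks i = v_0 → v_1 → … → v_2 = j of Σ_t A[v_t][v_{t+1}]. For example, for (i, j) = (0, 1) we minimise over 2 possible intermediate vertex sequences; the minimum is 4, attained along the walk 0 → 1 → 1.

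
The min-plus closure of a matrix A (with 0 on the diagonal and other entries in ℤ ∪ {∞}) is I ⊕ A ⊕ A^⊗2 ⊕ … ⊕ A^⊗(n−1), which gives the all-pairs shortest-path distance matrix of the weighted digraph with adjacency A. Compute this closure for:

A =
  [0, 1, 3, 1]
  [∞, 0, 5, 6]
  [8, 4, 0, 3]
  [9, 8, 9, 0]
Closure =
  [0, 1, 3, 1]
  [13, 0, 5, 6]
  [8, 4, 0, 3]
  [9, 8, 9, 0]

This is the Floyd-Warshall all-pairs shortest-path computation. For each intermediate vertex k = 0, 1, …, 3, update dist[i][j] ← min(dist[i][j], dist[i][k] + dist[k][j]). The final matrix gives, for each (i, j), the minimum total weight of any directed path from i to j (possibly empty when i = j).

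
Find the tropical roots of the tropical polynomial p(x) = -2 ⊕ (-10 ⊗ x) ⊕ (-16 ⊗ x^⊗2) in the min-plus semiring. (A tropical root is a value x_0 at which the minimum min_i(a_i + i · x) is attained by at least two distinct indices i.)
Roots: {6, 8}

Each tropical root is a break point of the lower envelope of the lines y = a_i + i · x (there are 3 lines, with slopes 0, 1, ..., 2). Only the lines that attain the minimum somewhere contribute to roots; other lines are dominated. Here the surviving (envelope) indices are i = 2, i = 1, i = 0.
Intersections between consecutive envelope lines give the roots: for adjacent envelope indices i < j the intersection is x = (a_i − a_j) / (j − i). Reading off the sorted break points: {6, 8}.
Verification: at each break x_0, at least two indices attain the minimum of min_i(a_i + i · x_0).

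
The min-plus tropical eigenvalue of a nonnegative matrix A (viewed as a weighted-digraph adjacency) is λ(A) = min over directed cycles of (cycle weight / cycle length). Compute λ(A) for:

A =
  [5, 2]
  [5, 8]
λ(A) = 7/2

Enumerate directed cycles and compute their means (weight / length). Sample:
  cycle 0 → 0: weight = 5, length = 1, mean = 5/1 ≈ 5.000
  cycle 1 → 1: weight = 8, length = 1, mean = 8/1 ≈ 8.000
  cycle 0 → 1 → 0: weight = 7, length = 2, mean = 7/2 ≈ 3.500
  cycle 1 → 0 → 1: weight = 7, length = 2, mean = 7/2 ≈ 3.500
Minimum mean = 3.500, attained e.g. along the cycle 0 → 1 → 0 with weight 7 and length 2. So λ(A) = 7/2 = 7/2.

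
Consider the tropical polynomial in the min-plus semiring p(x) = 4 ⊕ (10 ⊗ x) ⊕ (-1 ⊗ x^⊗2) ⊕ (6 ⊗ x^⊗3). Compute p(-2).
p(-2) = -5

A tropical monomial a ⊗ x^⊗i evaluates to a + i · x. Evaluating each term at x = -2:
  Term 0 contributes 4 + 0 · -2 = 4
  Term 1 contributes 10 + 1 · -2 = 8
  Term 2 contributes -1 + 2 · -2 = -5
  Term 3 contributes 6 + 3 · -2 = 0
p(-2) = ⊕ of these = min[4, 8, -5, 0] = -5.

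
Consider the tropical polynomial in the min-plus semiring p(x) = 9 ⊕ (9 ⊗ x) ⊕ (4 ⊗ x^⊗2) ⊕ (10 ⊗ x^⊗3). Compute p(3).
p(3) = 9

A tropical monomial a ⊗ x^⊗i evaluates to a + i · x. Evaluating each term at x = 3:
  Term 0 contributes 9 + 0 · 3 = 9
  Term 1 contributes 9 + 1 · 3 = 12
  Term 2 contributes 4 + 2 · 3 = 10
  Term 3 contributes 10 + 3 · 3 = 19
p(3) = ⊕ of these = min[9, 12, 10, 19] = 9.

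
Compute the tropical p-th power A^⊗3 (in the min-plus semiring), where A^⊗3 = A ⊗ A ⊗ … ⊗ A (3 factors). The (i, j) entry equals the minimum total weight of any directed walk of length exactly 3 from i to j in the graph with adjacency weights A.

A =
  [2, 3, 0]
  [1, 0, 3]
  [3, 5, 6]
A^⊗3 =
  [4, 3, 3]
  [1, 0, 1]
  [6, 5, 5]

Each entry (A^⊗3)_ij equals the minimum over all length-3 walks i = v_0 → v_1 → … → v_3 = j of Σ_t A[v_t][v_{t+1}]. For example, for (i, j) = (0, 2) we minimise over 9 possible intermediate vertex sequences; the minimum is 3, attained along the walk 0 → 2 → 0 → 2.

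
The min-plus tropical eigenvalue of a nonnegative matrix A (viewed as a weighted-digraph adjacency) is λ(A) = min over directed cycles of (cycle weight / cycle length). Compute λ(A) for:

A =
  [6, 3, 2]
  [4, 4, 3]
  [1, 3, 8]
λ(A) = 3/2

Enumerate directed cycles and compute their means (weight / length). Sample:
  cycle 0 → 0: weight = 6, length = 1, mean = 6/1 ≈ 6.000
  cycle 1 → 1: weight = 4, length = 1, mean = 4/1 ≈ 4.000
  cycle 2 → 2: weight = 8, length = 1, mean = 8/1 ≈ 8.000
  cycle 0 → 1 → 0: weight = 7, length = 2, mean = 7/2 ≈ 3.500
  cycle 0 → 2 → 0: weight = 3, length = 2, mean = 3/2 ≈ 1.500
  cycle 1 → 0 → 1: weight = 7, length = 2, mean = 7/2 ≈ 3.500
Minimum mean = 1.500, attained e.g. along the cycle 0 → 2 → 0 with weight 3 and length 2. So λ(A) = 3/2 = 3/2.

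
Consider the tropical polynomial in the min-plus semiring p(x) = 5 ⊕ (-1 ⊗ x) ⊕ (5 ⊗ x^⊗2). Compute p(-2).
p(-2) = -3

A tropical monomial a ⊗ x^⊗i evaluates to a + i · x. Evaluating each term at x = -2:
  Term 0 contributes 5 + 0 · -2 = 5
  Term 1 contributes -1 + 1 · -2 = -3
  Term 2 contributes 5 + 2 · -2 = 1
p(-2) = ⊕ of these = min[5, -3, 1] = -3.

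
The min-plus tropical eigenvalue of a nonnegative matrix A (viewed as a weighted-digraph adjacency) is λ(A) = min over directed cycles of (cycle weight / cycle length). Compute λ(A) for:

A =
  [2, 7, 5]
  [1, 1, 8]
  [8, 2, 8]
λ(A) = 1

Enumerate directed cycles and compute their means (weight / length). Sample:
  cycle 0 → 0: weight = 2, length = 1, mean = 2/1 ≈ 2.000
  cycle 1 → 1: weight = 1, length = 1, mean = 1/1 ≈ 1.000
  cycle 2 → 2: weight = 8, length = 1, mean = 8/1 ≈ 8.000
  cycle 0 → 1 → 0: weight = 8, length = 2, mean = 8/2 ≈ 4.000
  cycle 0 → 2 → 0: weight = 13, length = 2, mean = 13/2 ≈ 6.500
  cycle 1 → 0 → 1: weight = 8, length = 2, mean = 8/2 ≈ 4.000
Minimum mean = 1.000, attained e.g. along the cycle 1 → 1 with weight 1 and length 1. So λ(A) = 1/1 = 1.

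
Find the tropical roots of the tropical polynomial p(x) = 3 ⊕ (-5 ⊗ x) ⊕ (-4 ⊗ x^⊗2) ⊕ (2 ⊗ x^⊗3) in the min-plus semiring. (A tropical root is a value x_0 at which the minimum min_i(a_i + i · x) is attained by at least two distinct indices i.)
Roots: {-6, -1, 8}

Each tropical root is a break point of the lower envelope of the lines y = a_i + i · x (there are 4 lines, with slopes 0, 1, ..., 3). Only the lines that attain the minimum somewhere contribute to roots; other lines are dominated. Here the surviving (envelope) indices are i = 3, i = 2, i = 1, i = 0.
Intersections between consecutive envelope lines give the roots: for adjacent envelope indices i < j the intersection is x = (a_i − a_j) / (j − i). Reading off the sorted break points: {-6, -1, 8}.
Verification: at each break x_0, at least two indices attain the minimum of min_i(a_i + i · x_0).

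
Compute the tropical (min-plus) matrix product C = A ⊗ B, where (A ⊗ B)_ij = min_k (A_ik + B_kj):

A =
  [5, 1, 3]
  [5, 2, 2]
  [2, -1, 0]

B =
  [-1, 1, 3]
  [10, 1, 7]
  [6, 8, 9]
A ⊗ B =
  [4, 2, 8]
  [4, 3, 8]
  [1, 0, 5]

Apply the min-plus product entry-by-entry:
  C[0][0] = min over k of (A[0][0] + B[0][0] = 5 + -1 = 4, A[0][1] + B[1][0] = 1 + 10 = 11, A[0][2] + B[2][0] = 3 + 6 = 9) = 4 (attained at k = 0)
  C[0][1] = min over k of (A[0][0] + B[0][1] = 5 + 1 = 6, A[0][1] + B[1][1] = 1 + 1 = 2, A[0][2] + B[2][1] = 3 + 8 = 11) = 2 (attained at k = 1)
  C[0][2] = min over k of (A[0][0] + B[0][2] = 5 + 3 = 8, A[0][1] + B[1][2] = 1 + 7 = 8, A[0][2] + B[2][2] = 3 + 9 = 12) = 8 (attained at k = 0)
  C[1][0] = min over k of (A[1][0] + B[0][0] = 5 + -1 = 4, A[1][1] + B[1][0] = 2 + 10 = 12, A[1][2] + B[2][0] = 2 + 6 = 8) = 4 (attained at k = 0)
  C[1][1] = min over k of (A[1][0] + B[0][1] = 5 + 1 = 6, A[1][1] + B[1][1] = 2 + 1 = 3, A[1][2] + B[2][1] = 2 + 8 = 10) = 3 (attained at k = 1)
  C[1][2] = min over k of (A[1][0] + B[0][2] = 5 + 3 = 8, A[1][1] + B[1][2] = 2 + 7 = 9, A[1][2] + B[2][2] = 2 + 9 = 11) = 8 (attained at k = 0)
  C[2][0] = min over k of (A[2][0] + B[0][0] = 2 + -1 = 1, A[2][1] + B[1][0] = -1 + 10 = 9, A[2][2] + B[2][0] = 0 + 6 = 6) = 1 (attained at k = 0)
  C[2][1] = min over k of (A[2][0] + B[0][1] = 2 + 1 = 3, A[2][1] + B[1][1] = -1 + 1 = 0, A[2][2] + B[2][1] = 0 + 8 = 8) = 0 (attained at k = 1)
  C[2][2] = min over k of (A[2][0] + B[0][2] = 2 + 3 = 5, A[2][1] + B[1][2] = -1 + 7 = 6, A[2][2] + B[2][2] = 0 + 9 = 9) = 5 (attained at k = 0)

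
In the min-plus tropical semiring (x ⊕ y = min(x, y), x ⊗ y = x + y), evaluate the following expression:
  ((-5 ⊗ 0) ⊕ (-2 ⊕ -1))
((-5 ⊗ 0) ⊕ (-2 ⊕ -1)) = -5

Expand innermost to outermost. Recall ⊕ takes the minimum of its arguments and ⊗ takes their sum. Working out the expression ((-5 ⊗ 0) ⊕ (-2 ⊕ -1)) gives -5.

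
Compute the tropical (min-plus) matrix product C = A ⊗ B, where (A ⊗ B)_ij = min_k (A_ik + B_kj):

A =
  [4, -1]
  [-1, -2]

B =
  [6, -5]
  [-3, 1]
A ⊗ B =
  [-4, -1]
  [-5, -6]

Apply the min-plus product entry-by-entry:
  C[0][0] = min over k of (A[0][0] + B[0][0] = 4 + 6 = 10, A[0][1] + B[1][0] = -1 + -3 = -4) = -4 (attained at k = 1)
  C[0][1] = min over k of (A[0][0] + B[0][1] = 4 + -5 = -1, A[0][1] + B[1][1] = -1 + 1 = 0) = -1 (attained at k = 0)
  C[1][0] = min over k of (A[1][0] + B[0][0] = -1 + 6 = 5, A[1][1] + B[1][0] = -2 + -3 = -5) = -5 (attained at k = 1)
  C[1][1] = min over k of (A[1][0] + B[0][1] = -1 + -5 = -6, A[1][1] + B[1][1] = -2 + 1 = -1) = -6 (attained at k = 0)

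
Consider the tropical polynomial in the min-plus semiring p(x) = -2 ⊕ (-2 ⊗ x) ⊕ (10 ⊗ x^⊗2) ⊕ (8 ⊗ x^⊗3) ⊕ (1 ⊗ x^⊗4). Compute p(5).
p(5) = -2

A tropical monomial a ⊗ x^⊗i evaluates to a + i · x. Evaluating each term at x = 5:
  Term 0 contributes -2 + 0 · 5 = -2
  Term 1 contributes -2 + 1 · 5 = 3
  Term 2 contributes 10 + 2 · 5 = 20
  Term 3 contributes 8 + 3 · 5 = 23
  Term 4 contributes 1 + 4 · 5 = 21
p(5) = ⊕ of these = min[-2, 3, 20, 23, 21] = -2.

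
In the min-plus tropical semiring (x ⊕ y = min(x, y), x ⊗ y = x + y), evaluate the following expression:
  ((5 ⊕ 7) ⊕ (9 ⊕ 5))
((5 ⊕ 7) ⊕ (9 ⊕ 5)) = 5

Expand innermost to outermost. Recall ⊕ takes the minimum of its arguments and ⊗ takes their sum. Working out the expression ((5 ⊕ 7) ⊕ (9 ⊕ 5)) gives 5.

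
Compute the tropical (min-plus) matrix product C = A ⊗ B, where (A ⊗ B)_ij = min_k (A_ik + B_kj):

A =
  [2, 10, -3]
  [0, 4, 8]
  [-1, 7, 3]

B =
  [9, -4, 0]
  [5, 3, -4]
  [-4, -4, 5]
A ⊗ B =
  [-7, -7, 2]
  [4, -4, 0]
  [-1, -5, -1]

Apply the min-plus product entry-by-entry:
  C[0][0] = min over k of (A[0][0] + B[0][0] = 2 + 9 = 11, A[0][1] + B[1][0] = 10 + 5 = 15, A[0][2] + B[2][0] = -3 + -4 = -7) = -7 (attained at k = 2)
  C[0][1] = min over k of (A[0][0] + B[0][1] = 2 + -4 = -2, A[0][1] + B[1][1] = 10 + 3 = 13, A[0][2] + B[2][1] = -3 + -4 = -7) = -7 (attained at k = 2)
  C[0][2] = min over k of (A[0][0] + B[0][2] = 2 + 0 = 2, A[0][1] + B[1][2] = 10 + -4 = 6, A[0][2] + B[2][2] = -3 + 5 = 2) = 2 (attained at k = 0)
  C[1][0] = min over k of (A[1][0] + B[0][0] = 0 + 9 = 9, A[1][1] + B[1][0] = 4 + 5 = 9, A[1][2] + B[2][0] = 8 + -4 = 4) = 4 (attained at k = 2)
  C[1][1] = min over k of (A[1][0] + B[0][1] = 0 + -4 = -4, A[1][1] + B[1][1] = 4 + 3 = 7, A[1][2] + B[2][1] = 8 + -4 = 4) = -4 (attained at k = 0)
  C[1][2] = min over k of (A[1][0] + B[0][2] = 0 + 0 = 0, A[1][1] + B[1][2] = 4 + -4 = 0, A[1][2] + B[2][2] = 8 + 5 = 13) = 0 (attained at k = 0)
  C[2][0] = min over k of (A[2][0] + B[0][0] = -1 + 9 = 8, A[2][1] + B[1][0] = 7 + 5 = 12, A[2][2] + B[2][0] = 3 + -4 = -1) = -1 (attained at k = 2)
  C[2][1] = min over k of (A[2][0] + B[0][1] = -1 + -4 = -5, A[2][1] + B[1][1] = 7 + 3 = 10, A[2][2] + B[2][1] = 3 + -4 = -1) = -5 (attained at k = 0)
  C[2][2] = min over k of (A[2][0] + B[0][2] = -1 + 0 = -1, A[2][1] + B[1][2] = 7 + -4 = 3, A[2][2] + B[2][2] = 3 + 5 = 8) = -1 (attained at k = 0)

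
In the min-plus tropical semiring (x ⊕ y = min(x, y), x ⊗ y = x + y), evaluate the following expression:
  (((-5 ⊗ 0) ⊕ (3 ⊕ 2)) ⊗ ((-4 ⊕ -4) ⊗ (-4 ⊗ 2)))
(((-5 ⊗ 0) ⊕ (3 ⊕ 2)) ⊗ ((-4 ⊕ -4) ⊗ (-4 ⊗ 2))) = -11

Expand innermost to outermost. Recall ⊕ takes the minimum of its arguments and ⊗ takes their sum. Working out the expression (((-5 ⊗ 0) ⊕ (3 ⊕ 2)) ⊗ ((-4 ⊕ -4) ⊗ (-4 ⊗ 2))) gives -11.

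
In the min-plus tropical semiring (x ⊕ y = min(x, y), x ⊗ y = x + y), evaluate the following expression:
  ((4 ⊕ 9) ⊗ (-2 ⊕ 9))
((4 ⊕ 9) ⊗ (-2 ⊕ 9)) = 2

Expand innermost to outermost. Recall ⊕ takes the minimum of its arguments and ⊗ takes their sum. Working out the expression ((4 ⊕ 9) ⊗ (-2 ⊕ 9)) gives 2.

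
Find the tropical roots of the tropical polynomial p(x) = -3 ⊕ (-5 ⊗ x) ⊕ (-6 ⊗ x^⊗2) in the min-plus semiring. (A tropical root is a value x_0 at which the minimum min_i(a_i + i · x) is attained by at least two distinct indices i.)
Roots: {1, 2}

Each tropical root is a break point of the lower envelope of the lines y = a_i + i · x (there are 3 lines, with slopes 0, 1, ..., 2). Only the lines that attain the minimum somewhere contribute to roots; other lines are dominated. Here the surviving (envelope) indices are i = 2, i = 1, i = 0.
Intersections between consecutive envelope lines give the roots: for adjacent envelope indices i < j the intersection is x = (a_i − a_j) / (j − i). Reading off the sorted break points: {1, 2}.
Verification: at each break x_0, at least two indices attain the minimum of min_i(a_i + i · x_0).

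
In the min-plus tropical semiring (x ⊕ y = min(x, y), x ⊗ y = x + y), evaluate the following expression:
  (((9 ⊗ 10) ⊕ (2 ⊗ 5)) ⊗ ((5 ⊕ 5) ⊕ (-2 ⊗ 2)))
(((9 ⊗ 10) ⊕ (2 ⊗ 5)) ⊗ ((5 ⊕ 5) ⊕ (-2 ⊗ 2))) = 7

Expand innermost to outermost. Recall ⊕ takes the minimum of its arguments and ⊗ takes their sum. Working out the expression (((9 ⊗ 10) ⊕ (2 ⊗ 5)) ⊗ ((5 ⊕ 5) ⊕ (-2 ⊗ 2))) gives 7.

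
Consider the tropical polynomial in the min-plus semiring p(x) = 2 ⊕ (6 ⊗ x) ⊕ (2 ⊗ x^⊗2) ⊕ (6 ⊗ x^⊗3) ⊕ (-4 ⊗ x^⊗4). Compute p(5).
p(5) = 2

A tropical monomial a ⊗ x^⊗i evaluates to a + i · x. Evaluating each term at x = 5:
  Term 0 contributes 2 + 0 · 5 = 2
  Term 1 contributes 6 + 1 · 5 = 11
  Term 2 contributes 2 + 2 · 5 = 12
  Term 3 contributes 6 + 3 · 5 = 21
  Term 4 contributes -4 + 4 · 5 = 16
p(5) = ⊕ of these = min[2, 11, 12, 21, 16] = 2.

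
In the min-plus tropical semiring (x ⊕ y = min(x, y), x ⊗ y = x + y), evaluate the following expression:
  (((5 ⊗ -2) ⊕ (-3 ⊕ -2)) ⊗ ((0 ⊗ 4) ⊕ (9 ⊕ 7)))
(((5 ⊗ -2) ⊕ (-3 ⊕ -2)) ⊗ ((0 ⊗ 4) ⊕ (9 ⊕ 7))) = 1

Expand innermost to outermost. Recall ⊕ takes the minimum of its arguments and ⊗ takes their sum. Working out the expression (((5 ⊗ -2) ⊕ (-3 ⊕ -2)) ⊗ ((0 ⊗ 4) ⊕ (9 ⊕ 7))) gives 1.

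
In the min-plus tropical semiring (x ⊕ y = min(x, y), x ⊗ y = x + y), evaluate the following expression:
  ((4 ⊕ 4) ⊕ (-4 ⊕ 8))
((4 ⊕ 4) ⊕ (-4 ⊕ 8)) = -4

Expand innermost to outermost. Recall ⊕ takes the minimum of its arguments and ⊗ takes their sum. Working out the expression ((4 ⊕ 4) ⊕ (-4 ⊕ 8)) gives -4.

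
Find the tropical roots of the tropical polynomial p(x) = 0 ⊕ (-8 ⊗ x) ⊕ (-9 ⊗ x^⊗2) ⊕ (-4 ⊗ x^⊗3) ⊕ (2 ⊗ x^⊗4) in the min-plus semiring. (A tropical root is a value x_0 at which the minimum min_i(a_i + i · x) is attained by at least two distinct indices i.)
Roots: {-6, -5, 1, 8}

Each tropical root is a break point of the lower envelope of the lines y = a_i + i · x (there are 5 lines, with slopes 0, 1, ..., 4). Only the lines that attain the minimum somewhere contribute to roots; other lines are dominated. Here the surviving (envelope) indices are i = 4, i = 3, i = 2, i = 1, i = 0.
Intersections between consecutive envelope lines give the roots: for adjacent envelope indices i < j the intersection is x = (a_i − a_j) / (j − i). Reading off the sorted break points: {-6, -5, 1, 8}.
Verification: at each break x_0, at least two indices attain the minimum of min_i(a_i + i · x_0).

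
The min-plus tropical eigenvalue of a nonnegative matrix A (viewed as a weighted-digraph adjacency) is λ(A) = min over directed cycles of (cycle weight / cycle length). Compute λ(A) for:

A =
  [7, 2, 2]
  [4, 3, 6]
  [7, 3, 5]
λ(A) = 3

Enumerate directed cycles and compute their means (weight / length). Sample:
  cycle 0 → 0: weight = 7, length = 1, mean = 7/1 ≈ 7.000
  cycle 1 → 1: weight = 3, length = 1, mean = 3/1 ≈ 3.000
  cycle 2 → 2: weight = 5, length = 1, mean = 5/1 ≈ 5.000
  cycle 0 → 1 → 0: weight = 6, length = 2, mean = 6/2 ≈ 3.000
  cycle 0 → 2 → 0: weight = 9, length = 2, mean = 9/2 ≈ 4.500
  cycle 1 → 0 → 1: weight = 6, length = 2, mean = 6/2 ≈ 3.000
Minimum mean = 3.000, attained e.g. along the cycle 1 → 1 with weight 3 and length 1. So λ(A) = 3/1 = 3.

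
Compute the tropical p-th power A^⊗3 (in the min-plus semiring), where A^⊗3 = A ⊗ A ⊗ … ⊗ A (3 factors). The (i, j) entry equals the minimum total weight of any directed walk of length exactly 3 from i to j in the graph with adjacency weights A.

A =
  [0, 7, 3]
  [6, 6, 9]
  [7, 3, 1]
A^⊗3 =
  [0, 6, 3]
  [6, 12, 9]
  [7, 5, 3]

Each entry (A^⊗3)_ij equals the minimum over all length-3 walks i = v_0 → v_1 → … → v_3 = j of Σ_t A[v_t][v_{t+1}]. For example, for (i, j) = (0, 2) we minimise over 9 possible intermediate vertex sequences; the minimum is 3, attained along the walk 0 → 0 → 0 → 2.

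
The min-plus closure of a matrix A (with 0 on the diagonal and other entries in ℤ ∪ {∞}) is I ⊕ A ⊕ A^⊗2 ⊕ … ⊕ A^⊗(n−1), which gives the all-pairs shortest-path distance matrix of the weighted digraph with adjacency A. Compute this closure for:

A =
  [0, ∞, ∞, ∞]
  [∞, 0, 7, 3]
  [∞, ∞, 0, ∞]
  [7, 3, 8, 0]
Closure =
  [0, ∞, ∞, ∞]
  [10, 0, 7, 3]
  [∞, ∞, 0, ∞]
  [7, 3, 8, 0]

This is the Floyd-Warshall all-pairs shortest-path computation. For each intermediate vertex k = 0, 1, …, 3, update dist[i][j] ← min(dist[i][j], dist[i][k] + dist[k][j]). The final matrix gives, for each (i, j), the minimum total weight of any directed path from i to j (possibly empty when i = j).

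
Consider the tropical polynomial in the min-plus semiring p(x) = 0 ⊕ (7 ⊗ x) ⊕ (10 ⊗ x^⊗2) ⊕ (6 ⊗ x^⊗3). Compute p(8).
p(8) = 0

A tropical monomial a ⊗ x^⊗i evaluates to a + i · x. Evaluating each term at x = 8:
  Term 0 contributes 0 + 0 · 8 = 0
  Term 1 contributes 7 + 1 · 8 = 15
  Term 2 contributes 10 + 2 · 8 = 26
  Term 3 contributes 6 + 3 · 8 = 30
p(8) = ⊕ of these = min[0, 15, 26, 30] = 0.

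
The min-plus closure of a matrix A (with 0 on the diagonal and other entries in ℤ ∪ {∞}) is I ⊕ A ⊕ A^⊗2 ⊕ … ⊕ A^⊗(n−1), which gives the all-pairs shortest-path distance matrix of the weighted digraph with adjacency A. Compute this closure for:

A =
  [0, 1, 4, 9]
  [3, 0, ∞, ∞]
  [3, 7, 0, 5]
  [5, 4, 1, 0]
Closure =
  [0, 1, 4, 9]
  [3, 0, 7, 12]
  [3, 4, 0, 5]
  [4, 4, 1, 0]

This is the Floyd-Warshall all-pairs shortest-path computation. For each intermediate vertex k = 0, 1, …, 3, update dist[i][j] ← min(dist[i][j], dist[i][k] + dist[k][j]). The final matrix gives, for each (i, j), the minimum total weight of any directed path from i to j (possibly empty when i = j).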